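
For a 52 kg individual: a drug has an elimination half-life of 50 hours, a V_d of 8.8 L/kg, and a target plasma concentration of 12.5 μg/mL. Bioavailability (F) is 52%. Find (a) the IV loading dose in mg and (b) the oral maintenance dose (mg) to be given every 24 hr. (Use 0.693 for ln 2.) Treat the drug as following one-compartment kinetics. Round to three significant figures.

(a) 5720 mg; (b) 3660 mg

Vd(total) = 52 kg × 8.8 L/kg = 457.6 L
LD = Vd × C = 457.6 × 12.5 = 5720 mg
CL = 0.693 × Vd / t½ = 0.693 × 457.6 / 50 = 6.342 L/h
D = CL × Css × τ / F = 6.342 × 12.5 × 24 / 0.52 = 3659 mg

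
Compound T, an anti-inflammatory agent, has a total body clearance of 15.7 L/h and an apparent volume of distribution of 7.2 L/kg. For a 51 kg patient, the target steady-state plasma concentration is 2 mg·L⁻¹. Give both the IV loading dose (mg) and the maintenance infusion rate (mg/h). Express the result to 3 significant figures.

(a) 734 mg; (b) 31.4 mg/h

Vd = 7.2 L/kg × 51 kg = 367.2 L
LD = Vd · C_target = 367.2 × 2 = 734.4 mg
Infusion rate = 15.70 L/h × 2 mg/L = 31.40 mg/h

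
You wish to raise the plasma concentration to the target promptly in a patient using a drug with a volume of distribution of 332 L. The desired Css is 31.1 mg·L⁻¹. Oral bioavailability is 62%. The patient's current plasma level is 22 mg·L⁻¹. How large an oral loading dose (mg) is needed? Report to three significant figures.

Concentration deficit ΔC = 31.1 − 22 = 9.100 mg/L
LD = Vd × ΔC / F = 332.0 × 9.100 / 0.62 = 4873 mg

4870 mg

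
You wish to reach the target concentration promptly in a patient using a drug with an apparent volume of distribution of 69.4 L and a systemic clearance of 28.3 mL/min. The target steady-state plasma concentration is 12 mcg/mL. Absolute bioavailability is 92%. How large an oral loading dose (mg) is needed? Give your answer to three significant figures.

905 mg

LD = Vd × C / F = 69.40 × 12.00 / 0.92 = 905.2 mg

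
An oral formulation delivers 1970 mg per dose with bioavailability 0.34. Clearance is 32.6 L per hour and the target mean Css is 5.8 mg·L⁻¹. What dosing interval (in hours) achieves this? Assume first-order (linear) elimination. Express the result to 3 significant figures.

3.54 h

F·D/τ = CL·Css → τ = F·D / (CL·Css).
τ = 0.34 × 1970 / (32.6 × 5.8) = 3.542 h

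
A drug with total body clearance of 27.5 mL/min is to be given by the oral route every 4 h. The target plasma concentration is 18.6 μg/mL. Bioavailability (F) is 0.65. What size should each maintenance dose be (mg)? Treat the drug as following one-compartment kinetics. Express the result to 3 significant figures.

189 mg

CL = 27.5 mL/min × 60/1000 = 1.650 L/h
D = CL × Css × τ / F = 1.650 × 18.6 × 4 / 0.65 = 188.9 mg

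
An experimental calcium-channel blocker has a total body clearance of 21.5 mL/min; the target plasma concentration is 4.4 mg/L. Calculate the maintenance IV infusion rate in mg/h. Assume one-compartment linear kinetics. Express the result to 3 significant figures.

CL = 21.5 mL/min = 21.5 × 0.06 = 1.290 L/h
R₀ = 1.290 × 4.4 = 5.676 mg/h

5.68 mg/h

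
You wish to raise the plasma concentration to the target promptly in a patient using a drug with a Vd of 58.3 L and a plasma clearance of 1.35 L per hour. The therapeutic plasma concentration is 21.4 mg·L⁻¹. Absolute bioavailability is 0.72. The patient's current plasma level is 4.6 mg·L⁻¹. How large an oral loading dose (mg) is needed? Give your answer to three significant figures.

Concentration deficit ΔC = 21.4 − 4.6 = 16.80 mg/L
LD = Vd × ΔC / F = 58.30 × 16.80 / 0.72 = 1360 mg

1360 mg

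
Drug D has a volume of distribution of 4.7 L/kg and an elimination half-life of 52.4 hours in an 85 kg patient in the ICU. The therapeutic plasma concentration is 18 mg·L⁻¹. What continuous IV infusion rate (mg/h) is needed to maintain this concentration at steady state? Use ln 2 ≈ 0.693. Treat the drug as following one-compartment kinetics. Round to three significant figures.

Vd = 4.7 L/kg × 85 kg = 399.5 L
CL = 0.693 × Vd / t½ = 0.693 × 399.5 / 52.4 = 5.283 L/h
Infusion rate = CL × Css = 5.283 × 18 = 95.09 mg/h

95.1 mg/h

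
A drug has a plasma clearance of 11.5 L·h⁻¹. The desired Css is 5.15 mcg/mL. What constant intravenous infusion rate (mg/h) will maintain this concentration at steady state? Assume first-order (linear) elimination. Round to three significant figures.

Infusion rate = CL · Css = 11.50 L/h × 5.15 mg/L = 59.23 mg/h

59.2 mg/h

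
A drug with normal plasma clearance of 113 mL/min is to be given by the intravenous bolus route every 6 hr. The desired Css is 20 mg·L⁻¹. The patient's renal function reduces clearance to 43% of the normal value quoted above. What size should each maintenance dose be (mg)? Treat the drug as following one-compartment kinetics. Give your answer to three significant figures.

Convert clearance: 113 mL/min × 60 min/h ÷ 1000 mL/L = 6.780 L/h
Patient clearance = 0.43 × 6.780 = 2.915 L/h
D = CL × Css × τ = 2.915 × 20 × 6 = 349.8 mg

350 mg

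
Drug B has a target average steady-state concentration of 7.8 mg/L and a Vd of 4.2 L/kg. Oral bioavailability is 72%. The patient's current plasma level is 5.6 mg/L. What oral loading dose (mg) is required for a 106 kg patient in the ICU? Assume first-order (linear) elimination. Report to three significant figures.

Vd(total) = 106 kg × 4.2 L/kg = 445.2 L
Concentration deficit ΔC = 7.8 − 5.6 = 2.200 mg/L
LD = Vd × ΔC / F = 445.2 × 2.200 / 0.72 = 1360 mg

1360 mg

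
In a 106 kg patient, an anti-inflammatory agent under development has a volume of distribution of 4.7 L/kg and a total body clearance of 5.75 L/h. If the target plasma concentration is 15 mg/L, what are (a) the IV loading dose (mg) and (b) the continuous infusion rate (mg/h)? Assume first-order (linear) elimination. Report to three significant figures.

(a) 7470 mg; (b) 86.3 mg/h

Vd = 4.7 L/kg × 106 kg = 498.2 L
Loading: fill Vd to C_target → 498.2 L × 15 mg/L = 7473 mg
Maintenance: replace elimination → rate = CL × Css = 5.750 × 15 = 86.25 mg/h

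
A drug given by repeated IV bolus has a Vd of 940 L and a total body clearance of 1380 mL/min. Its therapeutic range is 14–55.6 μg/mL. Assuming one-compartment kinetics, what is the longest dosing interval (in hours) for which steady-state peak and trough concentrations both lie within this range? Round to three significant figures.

15.7 h

CL = 1380 mL/min = 1380 × 0.06 = 82.80 L/h
k = CL / Vd = 82.80 / 940.0 = 0.08809 h⁻¹
Between IV bolus doses, concentration decays as C = C₀·e^(−kτ), so C_peak/C_trough = e^(kτ).
τ_max = ln(C_peak/C_trough) / k = ln(55.6/14) / 0.08809 = 1.379 / 0.08809 = 15.65 h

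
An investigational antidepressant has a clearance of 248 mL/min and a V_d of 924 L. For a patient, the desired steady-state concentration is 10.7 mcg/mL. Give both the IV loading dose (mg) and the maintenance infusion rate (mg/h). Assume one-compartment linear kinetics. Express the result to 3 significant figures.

(a) 9890 mg; (b) 159 mg/h

Loading: fill Vd to C_target → 924.0 L × 10.7 mg/L = 9887 mg
Convert clearance: 248 mL/min × 60 min/h ÷ 1000 mL/L = 14.88 L/h
Infusion rate = 14.88 L/h × 10.7 mg/L = 159.2 mg/h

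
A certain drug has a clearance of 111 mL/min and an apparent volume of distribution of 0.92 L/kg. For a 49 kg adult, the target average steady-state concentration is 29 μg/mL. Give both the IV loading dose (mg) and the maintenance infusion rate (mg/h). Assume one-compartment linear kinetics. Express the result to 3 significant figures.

(a) 1310 mg; (b) 193 mg/h

Vd(total) = 49 kg × 0.92 L/kg = 45.08 L
Loading dose = Vd × C = 45.08 × 29 = 1307 mg
Convert clearance: 111 mL/min × 60 min/h ÷ 1000 mL/L = 6.660 L/h
Maintenance: replace elimination → rate = CL × Css = 6.660 × 29 = 193.1 mg/h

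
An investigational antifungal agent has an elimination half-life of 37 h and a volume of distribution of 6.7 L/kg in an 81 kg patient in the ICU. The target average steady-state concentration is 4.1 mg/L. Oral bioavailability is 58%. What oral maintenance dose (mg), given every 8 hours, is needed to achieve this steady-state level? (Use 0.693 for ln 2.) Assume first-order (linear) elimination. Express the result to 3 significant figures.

Vd(total) = 81 kg × 6.7 L/kg = 542.7 L
CL = ln 2 · Vd / t½ = 0.693 × 542.7 / 37 = 10.16 L/h
D = CL × Css × τ / F = 10.16 × 4.1 × 8 / 0.58 = 574.6 mg

575 mg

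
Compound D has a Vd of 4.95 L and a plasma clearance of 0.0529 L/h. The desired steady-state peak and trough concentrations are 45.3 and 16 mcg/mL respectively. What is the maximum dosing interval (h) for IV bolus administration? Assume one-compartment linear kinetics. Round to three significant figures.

97.4 h

k = CL / Vd = 0.05290 / 4.950 = 0.01069 h⁻¹
Between IV bolus doses, concentration decays as C = C₀·e^(−kτ), so C_peak/C_trough = e^(kτ).
τ_max = ln(C_peak/C_trough) / k = ln(45.3/16) / 0.01069 = 1.041 / 0.01069 = 97.38 h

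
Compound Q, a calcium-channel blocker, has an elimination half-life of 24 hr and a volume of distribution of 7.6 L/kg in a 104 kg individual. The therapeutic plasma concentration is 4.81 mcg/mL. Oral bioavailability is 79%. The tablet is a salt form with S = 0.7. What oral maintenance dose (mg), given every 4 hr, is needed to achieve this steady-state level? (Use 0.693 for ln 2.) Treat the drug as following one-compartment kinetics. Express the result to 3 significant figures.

794 mg

Total Vd = 7.6 × 104 = 790.4 L
CL = ln 2 · Vd / t½ = 0.693 × 790.4 / 24 = 22.82 L/h
D = CL × Css × τ / F / S = 22.82 × 4.81 × 4 / 0.79 / 0.7 = 794.0 mg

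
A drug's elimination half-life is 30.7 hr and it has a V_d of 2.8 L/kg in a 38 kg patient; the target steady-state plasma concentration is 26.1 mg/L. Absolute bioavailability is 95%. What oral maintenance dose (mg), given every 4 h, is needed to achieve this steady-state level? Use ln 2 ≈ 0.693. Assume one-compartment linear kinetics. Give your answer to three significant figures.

Total Vd = 2.8 × 38 = 106.4 L
CL = ln 2 · Vd / t½ = 0.693 × 106.4 / 30.7 = 2.402 L/h
D = CL × Css × τ / F = 2.402 × 26.1 × 4 / 0.95 = 264.0 mg

264 mg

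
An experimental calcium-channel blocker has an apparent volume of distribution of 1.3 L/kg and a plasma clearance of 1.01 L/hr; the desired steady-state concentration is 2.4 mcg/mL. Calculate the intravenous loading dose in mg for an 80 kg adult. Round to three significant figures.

250 mg

Total Vd = 1.3 × 80 = 104.0 L
LD = Vd × C = 104.0 × 2.400 = 249.6 mg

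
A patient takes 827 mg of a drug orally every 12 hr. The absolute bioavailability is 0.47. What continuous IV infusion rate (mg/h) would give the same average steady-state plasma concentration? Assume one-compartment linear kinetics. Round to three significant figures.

Equivalent systemic input: infusion rate = F·D/τ.
Rate = 0.47 × 827 / 12 = 32.39 mg/h

32.4 mg/h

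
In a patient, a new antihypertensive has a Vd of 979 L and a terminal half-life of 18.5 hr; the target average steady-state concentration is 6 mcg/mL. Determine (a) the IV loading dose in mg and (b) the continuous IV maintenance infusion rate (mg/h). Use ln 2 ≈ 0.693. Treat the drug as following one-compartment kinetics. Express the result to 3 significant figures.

(a) 5870 mg; (b) 220 mg/h

LD = Vd × C = 979.0 × 6 = 5874 mg
CL = 0.693 × Vd / t½ = 0.693 × 979.0 / 18.5 = 36.67 L/h
Infusion rate = CL × Css = 36.67 × 6 = 220.0 mg/h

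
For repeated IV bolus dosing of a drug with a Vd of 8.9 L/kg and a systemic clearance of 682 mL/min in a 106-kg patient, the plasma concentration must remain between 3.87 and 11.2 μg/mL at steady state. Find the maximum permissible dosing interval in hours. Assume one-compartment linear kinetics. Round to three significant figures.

24.5 h

Vd = 8.9 L/kg × 106 kg = 943.4 L
CL = 682 mL/min = 682 × 0.06 = 40.92 L/h
k = CL / Vd = 40.92 / 943.4 = 0.04338 h⁻¹
Between IV bolus doses, concentration decays as C = C₀·e^(−kτ), so C_peak/C_trough = e^(kτ).
τ_max = ln(C_peak/C_trough) / k = ln(11.2/3.87) / 0.04338 = 1.063 / 0.04338 = 24.50 h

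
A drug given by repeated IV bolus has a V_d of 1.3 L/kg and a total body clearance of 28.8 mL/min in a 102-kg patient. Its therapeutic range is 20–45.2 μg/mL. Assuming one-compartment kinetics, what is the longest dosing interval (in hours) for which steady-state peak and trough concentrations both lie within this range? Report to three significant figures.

Total Vd = 1.3 × 102 = 132.6 L
CL = 28.8 mL/min = 28.8 × 0.06 = 1.728 L/h
k = CL / Vd = 1.728 / 132.6 = 0.01303 h⁻¹
Between IV bolus doses, concentration decays as C = C₀·e^(−kτ), so C_peak/C_trough = e^(kτ).
τ_max = ln(C_peak/C_trough) / k = ln(45.2/20) / 0.01303 = 0.8154 / 0.01303 = 62.58 h

62.6 h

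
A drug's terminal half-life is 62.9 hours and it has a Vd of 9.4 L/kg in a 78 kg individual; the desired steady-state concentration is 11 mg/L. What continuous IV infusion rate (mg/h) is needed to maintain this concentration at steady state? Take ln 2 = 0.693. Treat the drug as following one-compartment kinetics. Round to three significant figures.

Vd = 9.4 L/kg × 78 kg = 733.2 L
CL = ln 2 · Vd / t½ = 0.693 × 733.2 / 62.9 = 8.078 L/h
Infusion rate = CL × Css = 8.078 × 11 = 88.86 mg/h

88.9 mg/h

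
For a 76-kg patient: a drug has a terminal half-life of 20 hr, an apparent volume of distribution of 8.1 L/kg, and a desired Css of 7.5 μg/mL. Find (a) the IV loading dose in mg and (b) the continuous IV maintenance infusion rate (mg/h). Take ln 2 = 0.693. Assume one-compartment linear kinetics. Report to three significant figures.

Vd = 8.1 L/kg × 76 kg = 615.6 L
LD = Vd × C = 615.6 × 7.5 = 4617 mg
CL = 0.693 × Vd / t½ = 0.693 × 615.6 / 20 = 21.33 L/h
Infusion rate = CL × Css = 21.33 × 7.5 = 160.0 mg/h

(a) 4620 mg; (b) 160 mg/h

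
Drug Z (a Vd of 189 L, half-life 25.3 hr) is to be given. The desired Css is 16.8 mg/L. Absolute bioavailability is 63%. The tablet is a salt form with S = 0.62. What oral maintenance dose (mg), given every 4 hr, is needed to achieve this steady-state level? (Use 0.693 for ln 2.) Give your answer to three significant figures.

CL = 0.693 × Vd / t½ = 0.693 × 189.0 / 25.3 = 5.177 L/h
D = CL × Css × τ / F / S = 5.177 × 16.8 × 4 / 0.63 / 0.62 = 890.7 mg

891 mg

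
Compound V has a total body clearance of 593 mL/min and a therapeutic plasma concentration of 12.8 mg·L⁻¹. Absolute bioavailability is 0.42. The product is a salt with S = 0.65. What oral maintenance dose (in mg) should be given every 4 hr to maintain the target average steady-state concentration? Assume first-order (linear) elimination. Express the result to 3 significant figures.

CL = 593 mL/min × 60/1000 = 35.58 L/h
D = CL × Css × τ / F / S = 35.58 × 12.8 × 4 / 0.42 / 0.65 = 6673 mg

6670 mg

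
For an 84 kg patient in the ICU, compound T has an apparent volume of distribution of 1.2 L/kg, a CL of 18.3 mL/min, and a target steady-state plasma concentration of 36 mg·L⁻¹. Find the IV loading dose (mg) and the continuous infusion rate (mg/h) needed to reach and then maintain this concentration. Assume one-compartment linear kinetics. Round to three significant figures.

(a) 3630 mg; (b) 39.5 mg/h

Total Vd = 1.2 × 84 = 100.8 L
LD = Vd · C_target = 100.8 × 36 = 3629 mg
CL = 18.3 mL/min × 60/1000 = 1.098 L/h
Maintenance infusion rate = CL × Css = 1.098 × 36 = 39.53 mg/h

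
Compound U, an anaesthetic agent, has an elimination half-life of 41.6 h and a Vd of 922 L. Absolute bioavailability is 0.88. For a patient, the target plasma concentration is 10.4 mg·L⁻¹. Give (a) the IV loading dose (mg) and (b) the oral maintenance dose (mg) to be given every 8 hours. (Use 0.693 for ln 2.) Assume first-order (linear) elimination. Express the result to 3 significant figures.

LD = Vd × C = 922.0 × 10.4 = 9589 mg
CL = 0.693 × Vd / t½ = 0.693 × 922.0 / 41.6 = 15.36 L/h
D = CL × Css × τ / F = 15.36 × 10.4 × 8 / 0.88 = 1452 mg

(a) 9590 mg; (b) 1450 mg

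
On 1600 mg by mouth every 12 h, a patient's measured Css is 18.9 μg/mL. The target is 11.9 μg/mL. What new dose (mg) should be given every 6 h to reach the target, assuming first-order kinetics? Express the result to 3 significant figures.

For first-order elimination, Css ∝ F·D/(CL·τ); F and CL are unchanged, so Css ∝ D/τ.
D₂ = D₁ × (Css,target / Css,current) × (τ₂/τ₁) = 1600 × (11.9/18.9) × (6/12) = 503.7 mg

504 mg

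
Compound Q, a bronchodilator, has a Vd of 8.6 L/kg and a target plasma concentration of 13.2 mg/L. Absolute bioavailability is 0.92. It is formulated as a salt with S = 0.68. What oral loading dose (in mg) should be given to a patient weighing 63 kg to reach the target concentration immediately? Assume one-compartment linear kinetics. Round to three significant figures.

11400 mg

Vd = 8.6 L/kg × 63 kg = 541.8 L
LD = Vd × C / F / S = 541.8 × 13.20 / 0.92 / 0.68 = 11430 mg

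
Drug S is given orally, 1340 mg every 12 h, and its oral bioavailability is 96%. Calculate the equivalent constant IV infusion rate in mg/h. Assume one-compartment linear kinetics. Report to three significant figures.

107 mg/h

Equivalent systemic input: infusion rate = F·D/τ.
Rate = 0.96 × 1340 / 12 = 107.2 mg/h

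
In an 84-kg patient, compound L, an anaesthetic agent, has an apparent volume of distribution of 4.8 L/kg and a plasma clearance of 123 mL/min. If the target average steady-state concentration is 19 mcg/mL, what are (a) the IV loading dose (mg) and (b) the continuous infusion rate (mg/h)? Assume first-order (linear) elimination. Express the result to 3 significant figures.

(a) 7660 mg; (b) 140 mg/h

Vd(total) = 84 kg × 4.8 L/kg = 403.2 L
LD = Vd · C_target = 403.2 × 19 = 7661 mg
Convert clearance: 123 mL/min × 60 min/h ÷ 1000 mL/L = 7.380 L/h
Maintenance: replace elimination → rate = CL × Css = 7.380 × 19 = 140.2 mg/h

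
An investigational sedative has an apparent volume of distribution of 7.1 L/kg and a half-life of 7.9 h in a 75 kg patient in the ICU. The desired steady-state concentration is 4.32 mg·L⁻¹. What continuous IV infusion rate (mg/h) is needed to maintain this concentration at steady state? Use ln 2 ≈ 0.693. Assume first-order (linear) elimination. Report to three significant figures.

202 mg/h

Vd = 7.1 L/kg × 75 kg = 532.5 L
k = 0.693/7.9 = 0.08772 h⁻¹, so CL = k·Vd = 0.08772 × 532.5 = 46.71 L/h
Infusion rate = CL × Css = 46.71 × 4.32 = 201.8 mg/h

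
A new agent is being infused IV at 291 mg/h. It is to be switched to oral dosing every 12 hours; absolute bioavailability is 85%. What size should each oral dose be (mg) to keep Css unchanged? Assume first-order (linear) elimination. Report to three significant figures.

4110 mg

To maintain the same Css, the systemic dosing rate must be unchanged: F·D/τ = infusion rate.
D = rate × τ / F = 291 × 12 / 0.85 = 4108 mg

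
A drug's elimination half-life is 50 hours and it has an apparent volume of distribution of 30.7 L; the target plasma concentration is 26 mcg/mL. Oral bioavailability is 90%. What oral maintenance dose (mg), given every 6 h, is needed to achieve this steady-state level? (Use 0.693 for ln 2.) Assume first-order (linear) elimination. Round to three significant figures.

CL = ln 2 · Vd / t½ = 0.693 × 30.70 / 50 = 0.4255 L/h
D = CL × Css × τ / F = 0.4255 × 26 × 6 / 0.9 = 73.75 mg

73.8 mg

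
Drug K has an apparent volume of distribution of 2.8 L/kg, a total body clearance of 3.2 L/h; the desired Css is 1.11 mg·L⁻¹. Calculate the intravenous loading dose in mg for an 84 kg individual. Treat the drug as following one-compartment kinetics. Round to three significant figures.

261 mg

Vd(total) = 84 kg × 2.8 L/kg = 235.2 L
LD = Vd × C = 235.2 × 1.110 = 261.1 mg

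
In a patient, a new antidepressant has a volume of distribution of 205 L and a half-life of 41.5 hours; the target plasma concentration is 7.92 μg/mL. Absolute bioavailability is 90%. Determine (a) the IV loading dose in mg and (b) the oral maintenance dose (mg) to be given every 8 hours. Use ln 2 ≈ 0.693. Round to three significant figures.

(a) 1620 mg; (b) 241 mg

LD = Vd × C = 205.0 × 7.92 = 1624 mg
CL = 0.693 × Vd / t½ = 0.693 × 205.0 / 41.5 = 3.423 L/h
D = CL × Css × τ / F = 3.423 × 7.92 × 8 / 0.9 = 241.0 mg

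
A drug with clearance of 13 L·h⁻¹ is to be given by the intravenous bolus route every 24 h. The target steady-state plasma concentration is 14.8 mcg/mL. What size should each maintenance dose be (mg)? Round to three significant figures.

D = CL × Css × τ = 13.00 × 14.8 × 24 = 4618 mg

4620 mg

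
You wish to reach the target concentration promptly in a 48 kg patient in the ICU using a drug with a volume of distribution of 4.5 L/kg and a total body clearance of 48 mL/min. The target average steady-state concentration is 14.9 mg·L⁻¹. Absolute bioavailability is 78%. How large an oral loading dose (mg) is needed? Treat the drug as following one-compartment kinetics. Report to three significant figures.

4130 mg

Vd = 4.5 L/kg × 48 kg = 216.0 L
The loading dose fills Vd to the target concentration; clearance is irrelevant here.
LD = Vd × C / F = 216.0 × 14.90 / 0.78 = 4126 mg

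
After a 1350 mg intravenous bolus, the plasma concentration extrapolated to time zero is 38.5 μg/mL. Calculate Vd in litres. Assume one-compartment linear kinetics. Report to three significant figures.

Immediately after an IV bolus, C₀ = Dose / Vd, so Vd = Dose / C₀.
Vd = 1350 / 38.5 = 35.06 L

35.1 L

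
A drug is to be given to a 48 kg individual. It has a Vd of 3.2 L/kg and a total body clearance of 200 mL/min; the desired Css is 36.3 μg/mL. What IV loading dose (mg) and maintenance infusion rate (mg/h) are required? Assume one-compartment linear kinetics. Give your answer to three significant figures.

Total Vd = 3.2 × 48 = 153.6 L
Loading: fill Vd to C_target → 153.6 L × 36.3 mg/L = 5576 mg
Convert clearance: 200 mL/min × 60 min/h ÷ 1000 mL/L = 12.00 L/h
Maintenance: replace elimination → rate = CL × Css = 12.00 × 36.3 = 435.6 mg/h

(a) 5580 mg; (b) 436 mg/h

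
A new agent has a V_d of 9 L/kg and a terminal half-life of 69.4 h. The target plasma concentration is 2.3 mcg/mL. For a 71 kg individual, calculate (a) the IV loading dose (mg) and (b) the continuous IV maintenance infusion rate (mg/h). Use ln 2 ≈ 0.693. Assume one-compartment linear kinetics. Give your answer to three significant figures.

Vd = 9 L/kg × 71 kg = 639.0 L
LD = Vd × C = 639.0 × 2.3 = 1470 mg
CL = 0.693 × Vd / t½ = 0.693 × 639.0 / 69.4 = 6.381 L/h
Infusion rate = CL × Css = 6.381 × 2.3 = 14.68 mg/h

(a) 1470 mg; (b) 14.7 mg/h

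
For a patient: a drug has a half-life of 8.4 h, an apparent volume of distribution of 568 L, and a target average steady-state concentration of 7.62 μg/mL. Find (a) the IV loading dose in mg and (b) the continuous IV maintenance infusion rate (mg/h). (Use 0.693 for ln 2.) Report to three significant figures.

LD = Vd × C = 568.0 × 7.62 = 4328 mg
CL = 0.693 × Vd / t½ = 0.693 × 568.0 / 8.4 = 46.86 L/h
Infusion rate = CL × Css = 46.86 × 7.62 = 357.1 mg/h

(a) 4330 mg; (b) 357 mg/h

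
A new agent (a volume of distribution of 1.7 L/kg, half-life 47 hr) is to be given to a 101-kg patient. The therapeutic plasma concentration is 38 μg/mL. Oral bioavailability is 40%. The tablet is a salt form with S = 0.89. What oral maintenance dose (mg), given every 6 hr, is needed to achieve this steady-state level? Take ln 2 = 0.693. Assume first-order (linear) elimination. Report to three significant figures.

Vd(total) = 101 kg × 1.7 L/kg = 171.7 L
CL = ln 2 · Vd / t½ = 0.693 × 171.7 / 47 = 2.532 L/h
D = CL × Css × τ / F / S = 2.532 × 38 × 6 / 0.4 / 0.89 = 1622 mg

1620 mg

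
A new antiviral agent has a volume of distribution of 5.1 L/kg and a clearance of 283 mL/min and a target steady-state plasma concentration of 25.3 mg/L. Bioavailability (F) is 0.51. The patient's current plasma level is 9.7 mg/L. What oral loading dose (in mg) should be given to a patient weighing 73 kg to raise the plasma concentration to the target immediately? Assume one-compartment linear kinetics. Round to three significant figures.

11400 mg

Vd = 5.1 L/kg × 73 kg = 372.3 L
Concentration deficit ΔC = 25.3 − 9.7 = 15.60 mg/L
LD = Vd × ΔC / F = 372.3 × 15.60 / 0.51 = 11390 mg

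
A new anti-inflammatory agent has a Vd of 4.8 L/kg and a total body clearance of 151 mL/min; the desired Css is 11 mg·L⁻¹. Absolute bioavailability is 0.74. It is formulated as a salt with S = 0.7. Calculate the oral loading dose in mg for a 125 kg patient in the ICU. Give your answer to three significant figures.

Vd = 4.8 L/kg × 125 kg = 600.0 L
LD = Vd × C / F / S = 600.0 × 11.00 / 0.74 / 0.7 = 12740 mg

12700 mg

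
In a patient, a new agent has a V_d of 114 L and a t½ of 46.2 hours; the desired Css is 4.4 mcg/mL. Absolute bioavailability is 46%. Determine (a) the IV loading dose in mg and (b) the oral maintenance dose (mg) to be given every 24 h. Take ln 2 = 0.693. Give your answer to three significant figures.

(a) 502 mg; (b) 393 mg

LD = Vd × C = 114.0 × 4.4 = 501.6 mg
CL = 0.693 × Vd / t½ = 0.693 × 114.0 / 46.2 = 1.710 L/h
D = CL × Css × τ / F = 1.710 × 4.4 × 24 / 0.46 = 392.6 mg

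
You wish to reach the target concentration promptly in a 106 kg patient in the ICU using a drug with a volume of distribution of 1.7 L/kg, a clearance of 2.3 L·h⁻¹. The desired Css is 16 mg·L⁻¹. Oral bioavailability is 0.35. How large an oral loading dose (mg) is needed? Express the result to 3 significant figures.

Total Vd = 1.7 × 106 = 180.2 L
LD = Vd × C / F = 180.2 × 16.00 / 0.35 = 8238 mg

8240 mg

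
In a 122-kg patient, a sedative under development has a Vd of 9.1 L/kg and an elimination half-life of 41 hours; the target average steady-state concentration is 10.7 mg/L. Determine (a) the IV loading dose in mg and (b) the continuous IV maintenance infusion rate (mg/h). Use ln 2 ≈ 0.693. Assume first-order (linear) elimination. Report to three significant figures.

Vd = 9.1 L/kg × 122 kg = 1110 L
LD = Vd × C = 1110 × 10.7 = 11880 mg
CL = 0.693 × Vd / t½ = 0.693 × 1110 / 41 = 18.76 L/h
Infusion rate = CL × Css = 18.76 × 10.7 = 200.7 mg/h

(a) 11900 mg; (b) 201 mg/h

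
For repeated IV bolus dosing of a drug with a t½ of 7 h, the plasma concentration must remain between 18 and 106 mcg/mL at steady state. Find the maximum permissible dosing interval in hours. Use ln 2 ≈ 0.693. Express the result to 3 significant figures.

k = 0.693 / t½ = 0.693 / 7 = 0.09900 h⁻¹
Between IV bolus doses, concentration decays as C = C₀·e^(−kτ), so C_peak/C_trough = e^(kτ).
τ_max = ln(C_peak/C_trough) / k = ln(106/18) / 0.09900 = 1.773 / 0.09900 = 17.91 h

17.9 h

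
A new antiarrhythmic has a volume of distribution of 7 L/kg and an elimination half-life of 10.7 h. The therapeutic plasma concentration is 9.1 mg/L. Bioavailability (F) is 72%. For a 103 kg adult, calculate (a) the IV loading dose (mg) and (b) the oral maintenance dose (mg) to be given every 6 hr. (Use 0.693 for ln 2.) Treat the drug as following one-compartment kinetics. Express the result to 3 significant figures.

Vd = 7 L/kg × 103 kg = 721.0 L
LD = Vd × C = 721.0 × 9.1 = 6561 mg
CL = 0.693 × Vd / t½ = 0.693 × 721.0 / 10.7 = 46.70 L/h
D = CL × Css × τ / F = 46.70 × 9.1 × 6 / 0.72 = 3541 mg

(a) 6560 mg; (b) 3540 mg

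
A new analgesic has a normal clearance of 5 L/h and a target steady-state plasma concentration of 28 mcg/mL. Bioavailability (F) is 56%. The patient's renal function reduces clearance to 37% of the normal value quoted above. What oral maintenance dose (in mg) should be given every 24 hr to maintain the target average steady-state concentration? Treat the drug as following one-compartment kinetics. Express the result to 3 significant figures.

Patient clearance = 0.37 × 5.000 = 1.850 L/h
D = CL × Css × τ / F = 1.850 × 28 × 24 / 0.56 = 2220 mg

2220 mg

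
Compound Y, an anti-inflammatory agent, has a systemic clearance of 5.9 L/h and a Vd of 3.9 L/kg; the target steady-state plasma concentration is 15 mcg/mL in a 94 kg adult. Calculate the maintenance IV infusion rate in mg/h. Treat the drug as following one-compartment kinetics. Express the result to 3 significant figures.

R₀ = 5.900 × 15 = 88.50 mg/h

88.5 mg/h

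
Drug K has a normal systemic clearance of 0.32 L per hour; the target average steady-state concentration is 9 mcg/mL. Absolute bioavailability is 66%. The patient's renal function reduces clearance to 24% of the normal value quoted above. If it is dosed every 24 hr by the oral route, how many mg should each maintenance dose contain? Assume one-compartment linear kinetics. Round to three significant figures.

25.1 mg

Patient clearance = 0.24 × 0.3200 = 0.07680 L/h
D = CL × Css × τ / F = 0.07680 × 9 × 24 / 0.66 = 25.13 mg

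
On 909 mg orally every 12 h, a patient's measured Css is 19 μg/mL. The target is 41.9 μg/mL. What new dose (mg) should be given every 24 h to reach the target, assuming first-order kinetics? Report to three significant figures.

4010 mg

With linear kinetics, Css is proportional to dose rate (D/τ) at fixed clearance.
D₂ = D₁ × (Css,target / Css,current) × (τ₂/τ₁) = 909 × (41.9/19) × (24/12) = 4009 mg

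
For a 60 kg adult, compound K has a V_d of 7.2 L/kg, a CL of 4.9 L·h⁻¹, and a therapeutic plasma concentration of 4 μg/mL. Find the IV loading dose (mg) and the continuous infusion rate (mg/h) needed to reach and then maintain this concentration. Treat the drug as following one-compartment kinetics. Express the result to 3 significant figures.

(a) 1730 mg; (b) 19.6 mg/h

Total Vd = 7.2 × 60 = 432.0 L
Loading dose = Vd × C = 432.0 × 4 = 1728 mg
Maintenance: replace elimination → rate = CL × Css = 4.900 × 4 = 19.60 mg/h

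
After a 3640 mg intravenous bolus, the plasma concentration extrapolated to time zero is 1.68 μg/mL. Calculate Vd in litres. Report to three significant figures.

2170 L

Immediately after an IV bolus, C₀ = Dose / Vd, so Vd = Dose / C₀.
Vd = 3640 / 1.68 = 2167 L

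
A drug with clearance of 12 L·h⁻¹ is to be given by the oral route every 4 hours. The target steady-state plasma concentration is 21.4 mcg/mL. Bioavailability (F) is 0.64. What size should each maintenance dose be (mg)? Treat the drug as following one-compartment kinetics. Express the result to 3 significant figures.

D = CL × Css × τ / F = 12.00 × 21.4 × 4 / 0.64 = 1605 mg

1610 mg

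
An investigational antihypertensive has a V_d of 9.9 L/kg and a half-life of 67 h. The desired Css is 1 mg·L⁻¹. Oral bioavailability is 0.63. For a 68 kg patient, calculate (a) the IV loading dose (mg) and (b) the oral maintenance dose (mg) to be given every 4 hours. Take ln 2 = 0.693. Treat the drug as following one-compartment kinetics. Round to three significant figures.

(a) 673 mg; (b) 44.2 mg

Vd(total) = 68 kg × 9.9 L/kg = 673.2 L
LD = Vd × C = 673.2 × 1 = 673.2 mg
CL = 0.693 × Vd / t½ = 0.693 × 673.2 / 67 = 6.963 L/h
D = CL × Css × τ / F = 6.963 × 1 × 4 / 0.63 = 44.21 mg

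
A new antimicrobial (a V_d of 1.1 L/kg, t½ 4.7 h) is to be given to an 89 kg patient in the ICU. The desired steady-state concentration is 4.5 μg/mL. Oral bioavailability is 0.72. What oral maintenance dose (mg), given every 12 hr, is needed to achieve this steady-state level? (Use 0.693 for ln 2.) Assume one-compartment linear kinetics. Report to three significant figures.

1080 mg

Total Vd = 1.1 × 89 = 97.90 L
CL = ln 2 · Vd / t½ = 0.693 × 97.90 / 4.7 = 14.44 L/h
D = CL × Css × τ / F = 14.44 × 4.5 × 12 / 0.72 = 1083 mg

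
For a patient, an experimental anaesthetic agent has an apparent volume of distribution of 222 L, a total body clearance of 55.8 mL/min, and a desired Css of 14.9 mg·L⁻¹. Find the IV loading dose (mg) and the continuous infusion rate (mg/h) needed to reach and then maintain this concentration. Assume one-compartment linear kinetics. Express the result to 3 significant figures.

Loading: fill Vd to C_target → 222.0 L × 14.9 mg/L = 3308 mg
CL = 55.8 mL/min = 55.8 × 0.06 = 3.348 L/h
Maintenance infusion rate = CL × Css = 3.348 × 14.9 = 49.89 mg/h

(a) 3310 mg; (b) 49.9 mg/h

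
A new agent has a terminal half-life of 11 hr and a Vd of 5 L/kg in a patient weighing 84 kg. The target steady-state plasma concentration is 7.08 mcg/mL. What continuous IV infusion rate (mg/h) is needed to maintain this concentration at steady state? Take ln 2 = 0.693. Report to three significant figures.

187 mg/h

Vd(total) = 84 kg × 5 L/kg = 420.0 L
CL = 0.693 × Vd / t½ = 0.693 × 420.0 / 11 = 26.46 L/h
Infusion rate = CL × Css = 26.46 × 7.08 = 187.3 mg/h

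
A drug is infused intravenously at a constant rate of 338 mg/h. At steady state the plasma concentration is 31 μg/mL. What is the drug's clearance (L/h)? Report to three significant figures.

10.9 L/h

At steady state, infusion rate = CL × Css, so CL = rate / Css.
CL = 338 / 31 = 10.90 L/h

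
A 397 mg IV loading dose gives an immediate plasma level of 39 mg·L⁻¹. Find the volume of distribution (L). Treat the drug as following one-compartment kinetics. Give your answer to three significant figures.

10.2 L

Immediately after an IV bolus, C₀ = Dose / Vd, so Vd = Dose / C₀.
Vd = 397 / 39 = 10.18 L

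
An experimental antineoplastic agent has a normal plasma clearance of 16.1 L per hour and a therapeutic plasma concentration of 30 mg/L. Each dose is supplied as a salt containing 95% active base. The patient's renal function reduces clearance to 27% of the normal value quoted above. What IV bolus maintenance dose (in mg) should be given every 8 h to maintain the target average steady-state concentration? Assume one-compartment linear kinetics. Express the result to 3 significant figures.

Patient clearance = 0.27 × 16.10 = 4.347 L/h
At steady state, dose per interval replaces the amount cleared in that interval: S·D/τ = CL·Css.
D = CL × Css × τ / S = 4.347 × 30 × 8 / 0.95 = 1098 mg

1100 mg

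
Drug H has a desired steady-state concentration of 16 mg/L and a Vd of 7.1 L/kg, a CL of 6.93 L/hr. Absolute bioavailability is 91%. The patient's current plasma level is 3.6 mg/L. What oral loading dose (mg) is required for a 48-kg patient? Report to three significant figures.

4640 mg

Vd(total) = 48 kg × 7.1 L/kg = 340.8 L
Concentration deficit ΔC = 16 − 3.6 = 12.40 mg/L
LD = Vd × ΔC / F = 340.8 × 12.40 / 0.91 = 4644 mg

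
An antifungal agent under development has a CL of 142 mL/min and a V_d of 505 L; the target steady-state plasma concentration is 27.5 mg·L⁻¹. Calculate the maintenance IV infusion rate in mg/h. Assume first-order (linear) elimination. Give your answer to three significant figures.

CL = 142 mL/min × 60/1000 = 8.520 L/h
Maintenance depends on clearance, not Vd — rate in must match rate out.
R₀ = 8.520 × 27.5 = 234.3 mg/h

234 mg/h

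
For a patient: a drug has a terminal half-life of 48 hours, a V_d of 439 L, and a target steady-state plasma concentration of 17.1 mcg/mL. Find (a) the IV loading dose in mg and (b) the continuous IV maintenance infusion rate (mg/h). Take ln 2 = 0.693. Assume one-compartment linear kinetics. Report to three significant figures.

LD = Vd × C = 439.0 × 17.1 = 7507 mg
CL = 0.693 × Vd / t½ = 0.693 × 439.0 / 48 = 6.338 L/h
Infusion rate = CL × Css = 6.338 × 17.1 = 108.4 mg/h

(a) 7510 mg; (b) 108 mg/h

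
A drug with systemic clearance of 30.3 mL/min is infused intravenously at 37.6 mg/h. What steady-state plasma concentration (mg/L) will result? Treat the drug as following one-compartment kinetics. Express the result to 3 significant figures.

20.7 mg/L

Convert clearance: 30.3 mL/min × 60 min/h ÷ 1000 mL/L = 1.818 L/h
Css = rate / CL = 37.6 / 1.818 = 20.68 mg/L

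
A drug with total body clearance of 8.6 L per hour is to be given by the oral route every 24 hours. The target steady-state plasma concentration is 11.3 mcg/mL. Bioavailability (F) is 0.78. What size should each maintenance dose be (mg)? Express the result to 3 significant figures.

D = CL × Css × τ / F = 8.600 × 11.3 × 24 / 0.78 = 2990 mg

2990 mg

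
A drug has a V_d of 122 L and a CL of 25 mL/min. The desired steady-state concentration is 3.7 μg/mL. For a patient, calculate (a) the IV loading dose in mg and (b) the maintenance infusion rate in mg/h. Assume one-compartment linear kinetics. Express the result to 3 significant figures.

(a) 451 mg; (b) 5.55 mg/h

LD = Vd · C_target = 122.0 × 3.7 = 451.4 mg
CL = 25 mL/min × 60/1000 = 1.500 L/h
Maintenance: replace elimination → rate = CL × Css = 1.500 × 3.7 = 5.550 mg/h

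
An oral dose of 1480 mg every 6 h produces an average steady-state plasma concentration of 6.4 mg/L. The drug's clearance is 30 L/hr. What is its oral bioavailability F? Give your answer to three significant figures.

0.778

F·D/τ = CL·Css at steady state → F = CL·Css·τ / D.
F = 30 × 6.4 × 6 / 1480 = 0.778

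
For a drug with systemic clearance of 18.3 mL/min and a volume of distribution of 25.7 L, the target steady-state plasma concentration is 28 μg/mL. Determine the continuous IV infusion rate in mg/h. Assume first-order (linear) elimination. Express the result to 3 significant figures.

30.7 mg/h

CL = 18.3 mL/min = 18.3 × 0.06 = 1.098 L/h
R₀ = 1.098 × 28 = 30.74 mg/h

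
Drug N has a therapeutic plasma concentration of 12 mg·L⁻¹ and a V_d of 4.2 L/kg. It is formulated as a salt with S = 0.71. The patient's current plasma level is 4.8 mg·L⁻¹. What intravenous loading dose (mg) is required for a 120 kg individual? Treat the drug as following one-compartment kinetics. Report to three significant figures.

Total Vd = 4.2 × 120 = 504.0 L
Concentration deficit ΔC = 12 − 4.8 = 7.200 mg/L
LD = Vd × ΔC / S = 504.0 × 7.200 / 0.71 = 5111 mg

5110 mg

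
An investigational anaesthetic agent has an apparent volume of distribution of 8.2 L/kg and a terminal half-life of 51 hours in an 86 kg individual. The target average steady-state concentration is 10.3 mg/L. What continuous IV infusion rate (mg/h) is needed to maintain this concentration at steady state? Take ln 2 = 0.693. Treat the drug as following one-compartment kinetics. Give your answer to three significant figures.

Vd = 8.2 L/kg × 86 kg = 705.2 L
k = 0.693/51 = 0.01359 h⁻¹, so CL = k·Vd = 0.01359 × 705.2 = 9.584 L/h
Infusion rate = CL × Css = 9.584 × 10.3 = 98.72 mg/h

98.7 mg/h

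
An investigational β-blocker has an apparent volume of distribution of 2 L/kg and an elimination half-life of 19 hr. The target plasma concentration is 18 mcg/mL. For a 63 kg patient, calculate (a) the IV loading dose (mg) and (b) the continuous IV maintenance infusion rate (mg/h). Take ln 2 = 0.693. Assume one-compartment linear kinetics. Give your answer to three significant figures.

Total Vd = 2 × 63 = 126.0 L
LD = Vd × C = 126.0 × 18 = 2268 mg
CL = 0.693 × Vd / t½ = 0.693 × 126.0 / 19 = 4.596 L/h
Infusion rate = CL × Css = 4.596 × 18 = 82.73 mg/h

(a) 2270 mg; (b) 82.7 mg/h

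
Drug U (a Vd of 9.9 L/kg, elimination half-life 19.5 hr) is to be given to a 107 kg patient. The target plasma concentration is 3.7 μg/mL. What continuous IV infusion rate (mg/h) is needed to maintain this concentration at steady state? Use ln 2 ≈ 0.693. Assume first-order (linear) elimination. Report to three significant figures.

139 mg/h

Vd(total) = 107 kg × 9.9 L/kg = 1059 L
CL = ln 2 · Vd / t½ = 0.693 × 1059 / 19.5 = 37.64 L/h
Infusion rate = CL × Css = 37.64 × 3.7 = 139.3 mg/h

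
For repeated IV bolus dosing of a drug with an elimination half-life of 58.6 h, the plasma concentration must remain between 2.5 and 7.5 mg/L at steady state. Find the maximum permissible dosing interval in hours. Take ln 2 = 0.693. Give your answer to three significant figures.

92.9 h

k = 0.693 / t½ = 0.693 / 58.6 = 0.01183 h⁻¹
Between IV bolus doses, concentration decays as C = C₀·e^(−kτ), so C_peak/C_trough = e^(kτ).
τ_max = ln(C_peak/C_trough) / k = ln(7.5/2.5) / 0.01183 = 1.099 / 0.01183 = 92.90 h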